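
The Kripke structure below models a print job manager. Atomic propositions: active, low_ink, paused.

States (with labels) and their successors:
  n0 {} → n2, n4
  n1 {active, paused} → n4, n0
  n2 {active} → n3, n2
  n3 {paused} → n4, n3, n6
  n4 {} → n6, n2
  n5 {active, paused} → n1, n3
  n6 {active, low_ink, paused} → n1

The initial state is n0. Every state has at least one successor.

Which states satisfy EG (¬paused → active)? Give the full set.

States satisfying ¬paused → active: {n1, n2, n3, n5, n6}.
States satisfying EG (¬paused → active): {n2, n3, n5}.

{n2, n3, n5}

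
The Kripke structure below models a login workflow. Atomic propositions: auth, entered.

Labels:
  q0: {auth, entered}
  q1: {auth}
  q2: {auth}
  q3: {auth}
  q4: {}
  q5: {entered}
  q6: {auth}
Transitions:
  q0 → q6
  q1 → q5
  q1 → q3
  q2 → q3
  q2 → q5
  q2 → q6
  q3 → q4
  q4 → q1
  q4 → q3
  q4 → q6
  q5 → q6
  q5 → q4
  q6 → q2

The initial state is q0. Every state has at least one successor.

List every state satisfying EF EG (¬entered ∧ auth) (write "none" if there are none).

{q0, q1, q2, q3, q4, q5, q6}

States satisfying EG (¬entered ∧ auth): {q2, q6}.
States satisfying EF EG (¬entered ∧ auth): {q0, q1, q2, q3, q4, q5, q6}.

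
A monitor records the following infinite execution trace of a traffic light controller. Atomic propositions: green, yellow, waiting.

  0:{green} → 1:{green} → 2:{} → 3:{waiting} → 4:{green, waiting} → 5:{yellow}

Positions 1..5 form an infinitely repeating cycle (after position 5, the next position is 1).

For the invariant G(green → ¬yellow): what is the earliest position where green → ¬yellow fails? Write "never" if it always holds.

green → ¬yellow holds at every position 0..5, and those are all the positions the trace ever visits, so the invariant G(green → ¬yellow) is never violated.

never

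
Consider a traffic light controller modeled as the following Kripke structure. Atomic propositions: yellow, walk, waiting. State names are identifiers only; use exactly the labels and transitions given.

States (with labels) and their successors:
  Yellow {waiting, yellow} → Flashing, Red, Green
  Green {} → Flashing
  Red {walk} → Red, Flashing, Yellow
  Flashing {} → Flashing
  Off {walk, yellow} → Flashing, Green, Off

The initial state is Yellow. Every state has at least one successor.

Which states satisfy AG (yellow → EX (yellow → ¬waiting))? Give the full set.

States satisfying yellow → EX (yellow → ¬waiting): {Yellow, Green, Red, Flashing, Off}.
States satisfying AG (yellow → EX (yellow → ¬waiting)): {Yellow, Green, Red, Flashing, Off}.

{Yellow, Green, Red, Flashing, Off}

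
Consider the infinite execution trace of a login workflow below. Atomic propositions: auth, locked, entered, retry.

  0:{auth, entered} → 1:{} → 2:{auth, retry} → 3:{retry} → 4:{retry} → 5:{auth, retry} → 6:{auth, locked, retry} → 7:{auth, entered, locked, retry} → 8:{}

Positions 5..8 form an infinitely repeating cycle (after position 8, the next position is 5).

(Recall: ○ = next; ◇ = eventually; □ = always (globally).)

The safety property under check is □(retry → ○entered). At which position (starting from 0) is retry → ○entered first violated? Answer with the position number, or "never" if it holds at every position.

Check retry → ○entered at each position in order: 0 ✓, 1 ✓.
At position 2 the labels are {auth, retry} and the next position 3 has {retry}, so retry → ○entered is false there. This is the first violation.

2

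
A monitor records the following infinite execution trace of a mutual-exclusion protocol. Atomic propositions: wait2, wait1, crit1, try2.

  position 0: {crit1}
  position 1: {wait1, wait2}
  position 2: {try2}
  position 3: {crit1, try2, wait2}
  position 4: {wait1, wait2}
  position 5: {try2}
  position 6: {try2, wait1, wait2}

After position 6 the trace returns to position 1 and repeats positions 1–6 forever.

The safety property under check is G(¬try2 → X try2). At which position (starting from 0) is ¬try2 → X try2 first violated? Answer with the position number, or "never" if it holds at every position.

At position 0 the labels are {crit1} and the next position 1 has {wait1, wait2}, so ¬try2 → X try2 is false there. This is the first violation.

0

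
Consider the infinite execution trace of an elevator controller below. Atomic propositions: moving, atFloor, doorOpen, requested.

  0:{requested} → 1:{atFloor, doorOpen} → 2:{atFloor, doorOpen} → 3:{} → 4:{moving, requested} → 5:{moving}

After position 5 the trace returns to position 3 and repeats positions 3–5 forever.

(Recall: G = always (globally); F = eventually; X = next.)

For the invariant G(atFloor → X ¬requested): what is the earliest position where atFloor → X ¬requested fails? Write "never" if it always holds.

never

atFloor → X ¬requested holds at every position 0..5, and those are all the positions the trace ever visits, so the invariant G(atFloor → X ¬requested) is never violated.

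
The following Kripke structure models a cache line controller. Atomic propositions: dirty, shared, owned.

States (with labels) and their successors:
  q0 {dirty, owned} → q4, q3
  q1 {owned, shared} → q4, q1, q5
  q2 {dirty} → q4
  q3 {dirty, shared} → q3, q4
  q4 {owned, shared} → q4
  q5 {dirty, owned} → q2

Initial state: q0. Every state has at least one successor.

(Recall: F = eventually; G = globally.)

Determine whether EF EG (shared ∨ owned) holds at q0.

Yes

States satisfying EG (shared ∨ owned): {q0, q1, q3, q4}.
States satisfying EF EG (shared ∨ owned): {q0, q1, q2, q3, q4, q5}.
Some path from q0 reaches a state where EG (shared ∨ owned) holds.
q0 ∈ Sat(EF EG (shared ∨ owned)).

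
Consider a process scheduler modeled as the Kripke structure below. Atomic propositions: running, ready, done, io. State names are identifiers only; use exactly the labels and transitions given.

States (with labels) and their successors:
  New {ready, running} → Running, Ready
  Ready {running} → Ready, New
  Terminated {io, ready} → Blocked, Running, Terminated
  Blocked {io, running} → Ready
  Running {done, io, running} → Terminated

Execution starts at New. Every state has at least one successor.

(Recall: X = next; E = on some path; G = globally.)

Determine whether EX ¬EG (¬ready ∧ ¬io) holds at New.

Satisfied

States satisfying ¬EG (¬ready ∧ ¬io): {New, Terminated, Blocked, Running}.
States satisfying EX ¬EG (¬ready ∧ ¬io): {New, Ready, Terminated, Running}.
New ∈ Sat(EX ¬EG (¬ready ∧ ¬io)).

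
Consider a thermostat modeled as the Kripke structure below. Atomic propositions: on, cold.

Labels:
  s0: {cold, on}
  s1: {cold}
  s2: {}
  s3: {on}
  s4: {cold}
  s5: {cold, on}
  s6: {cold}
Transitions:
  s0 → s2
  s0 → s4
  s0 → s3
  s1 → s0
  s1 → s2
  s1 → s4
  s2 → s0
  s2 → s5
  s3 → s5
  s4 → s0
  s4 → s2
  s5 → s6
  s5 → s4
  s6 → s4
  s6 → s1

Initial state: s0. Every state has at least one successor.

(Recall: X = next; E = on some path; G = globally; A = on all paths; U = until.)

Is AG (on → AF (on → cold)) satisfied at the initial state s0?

States satisfying on → AF (on → cold): {s0, s1, s2, s3, s4, s5, s6}.
States satisfying AG (on → AF (on → cold)): {s0, s1, s2, s3, s4, s5, s6}.
Every state reachable from s0 satisfies on → AF (on → cold).
s0 ∈ Sat(AG (on → AF (on → cold))).

Yes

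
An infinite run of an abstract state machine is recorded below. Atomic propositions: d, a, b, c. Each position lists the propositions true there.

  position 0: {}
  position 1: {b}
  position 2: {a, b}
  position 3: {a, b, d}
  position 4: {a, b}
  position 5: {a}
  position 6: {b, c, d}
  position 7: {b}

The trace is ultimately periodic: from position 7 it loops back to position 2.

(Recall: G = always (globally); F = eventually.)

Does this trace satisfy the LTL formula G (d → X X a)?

d → X X a holds at every position 0..7, and those are all positions ever visited, so G (d → X X a) holds.
Positions where d holds: 3, 6.
Check X X a at each: 3→ok, 6→ok.

Satisfied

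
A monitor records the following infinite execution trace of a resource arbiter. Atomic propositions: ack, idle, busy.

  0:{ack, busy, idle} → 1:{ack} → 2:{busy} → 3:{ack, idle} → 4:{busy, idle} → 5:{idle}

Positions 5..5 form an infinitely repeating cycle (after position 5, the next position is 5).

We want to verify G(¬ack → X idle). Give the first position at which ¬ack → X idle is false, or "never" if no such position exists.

¬ack → X idle holds at every position 0..5, and those are all the positions the trace ever visits, so the invariant G(¬ack → X idle) is never violated.

never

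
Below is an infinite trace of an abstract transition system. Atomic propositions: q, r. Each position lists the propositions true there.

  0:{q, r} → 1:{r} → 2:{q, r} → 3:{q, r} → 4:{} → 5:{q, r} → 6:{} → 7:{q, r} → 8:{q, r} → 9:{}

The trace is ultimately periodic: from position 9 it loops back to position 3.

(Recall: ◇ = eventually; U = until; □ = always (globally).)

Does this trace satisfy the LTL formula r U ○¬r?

Yes

Walking from position 0: ○¬r first holds at position 3, and r holds at every earlier position along the way, so r U ○¬r holds.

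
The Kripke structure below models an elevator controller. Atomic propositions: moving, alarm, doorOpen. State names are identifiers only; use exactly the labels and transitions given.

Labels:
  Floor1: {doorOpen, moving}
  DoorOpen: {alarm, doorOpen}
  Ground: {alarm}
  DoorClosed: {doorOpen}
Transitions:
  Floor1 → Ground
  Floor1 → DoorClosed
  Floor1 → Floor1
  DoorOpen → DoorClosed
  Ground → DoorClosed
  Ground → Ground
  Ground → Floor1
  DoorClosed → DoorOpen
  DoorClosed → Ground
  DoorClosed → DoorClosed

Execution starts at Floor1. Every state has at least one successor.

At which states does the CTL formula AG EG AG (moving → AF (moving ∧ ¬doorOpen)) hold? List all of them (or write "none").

States satisfying EG AG (moving → AF (moving ∧ ¬doorOpen)): ∅.
States satisfying AG EG AG (moving → AF (moving ∧ ¬doorOpen)): ∅.

none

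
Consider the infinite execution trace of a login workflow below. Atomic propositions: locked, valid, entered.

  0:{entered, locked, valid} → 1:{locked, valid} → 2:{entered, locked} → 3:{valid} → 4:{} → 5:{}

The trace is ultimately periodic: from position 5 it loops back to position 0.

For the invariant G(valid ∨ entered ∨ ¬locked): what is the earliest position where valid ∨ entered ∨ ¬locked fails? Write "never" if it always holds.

never

valid ∨ entered ∨ ¬locked holds at every position 0..5, and those are all the positions the trace ever visits, so the invariant G(valid ∨ entered ∨ ¬locked) is never violated.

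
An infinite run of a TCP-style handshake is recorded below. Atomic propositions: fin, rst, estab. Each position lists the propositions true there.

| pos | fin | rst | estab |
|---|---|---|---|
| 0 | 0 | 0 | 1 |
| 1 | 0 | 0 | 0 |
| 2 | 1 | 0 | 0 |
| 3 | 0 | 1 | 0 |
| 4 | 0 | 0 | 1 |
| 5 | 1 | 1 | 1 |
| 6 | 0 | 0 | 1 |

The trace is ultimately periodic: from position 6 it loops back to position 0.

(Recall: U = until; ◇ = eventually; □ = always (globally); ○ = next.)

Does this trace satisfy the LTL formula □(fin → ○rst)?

fin → ○rst must hold at every position from 0 onward. It fails at position 5, so □(fin → ○rst) is false.
Positions where fin holds: 2, 5.
Check ○rst at each: 2→ok, 5→fails.

Violated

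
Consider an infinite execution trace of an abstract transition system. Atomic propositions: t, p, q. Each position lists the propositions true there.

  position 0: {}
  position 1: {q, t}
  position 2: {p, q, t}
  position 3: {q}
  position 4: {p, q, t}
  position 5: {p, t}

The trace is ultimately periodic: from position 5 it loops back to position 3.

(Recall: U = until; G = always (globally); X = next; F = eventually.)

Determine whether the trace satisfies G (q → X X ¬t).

q → X X ¬t must hold at every position from 0 onward. It fails at position 2, so G (q → X X ¬t) is false.
Positions where q holds: 1, 2, 3, 4.
Check X X ¬t at each: 1→ok, 2→fails, 3→fails, 4→ok.

No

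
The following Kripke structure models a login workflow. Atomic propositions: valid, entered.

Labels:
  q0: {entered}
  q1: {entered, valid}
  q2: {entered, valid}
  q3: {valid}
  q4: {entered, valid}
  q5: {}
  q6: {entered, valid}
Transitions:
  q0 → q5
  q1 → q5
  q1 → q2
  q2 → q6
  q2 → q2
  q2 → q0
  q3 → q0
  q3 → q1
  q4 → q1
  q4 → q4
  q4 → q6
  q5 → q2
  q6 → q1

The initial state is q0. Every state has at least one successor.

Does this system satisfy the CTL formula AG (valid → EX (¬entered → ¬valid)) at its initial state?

States satisfying valid → EX (¬entered → ¬valid): {q0, q1, q2, q3, q4, q5, q6}.
States satisfying AG (valid → EX (¬entered → ¬valid)): {q0, q1, q2, q3, q4, q5, q6}.
Every state reachable from q0 satisfies valid → EX (¬entered → ¬valid).
q0 ∈ Sat(AG (valid → EX (¬entered → ¬valid))).

Yes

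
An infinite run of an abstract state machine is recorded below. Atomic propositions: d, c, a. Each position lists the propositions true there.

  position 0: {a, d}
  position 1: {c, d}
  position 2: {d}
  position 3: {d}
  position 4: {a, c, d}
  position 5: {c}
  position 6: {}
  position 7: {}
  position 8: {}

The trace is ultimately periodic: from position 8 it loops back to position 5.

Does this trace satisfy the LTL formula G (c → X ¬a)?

c → X ¬a holds at every position 0..8, and those are all positions ever visited, so G (c → X ¬a) holds.
Positions where c holds: 1, 4, 5.
Check X ¬a at each: 1→ok, 4→ok, 5→ok.

Holds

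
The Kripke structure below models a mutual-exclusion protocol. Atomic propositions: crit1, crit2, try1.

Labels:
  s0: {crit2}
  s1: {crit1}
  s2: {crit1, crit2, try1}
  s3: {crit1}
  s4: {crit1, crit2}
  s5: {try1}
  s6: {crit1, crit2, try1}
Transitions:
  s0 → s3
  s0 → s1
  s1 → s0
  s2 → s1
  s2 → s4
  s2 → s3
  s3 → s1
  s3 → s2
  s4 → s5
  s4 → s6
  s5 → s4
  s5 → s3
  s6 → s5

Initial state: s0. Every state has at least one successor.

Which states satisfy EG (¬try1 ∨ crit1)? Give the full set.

States satisfying ¬try1 ∨ crit1: {s0, s1, s2, s3, s4, s6}.
States satisfying EG (¬try1 ∨ crit1): {s0, s1, s2, s3}.

{s0, s1, s2, s3}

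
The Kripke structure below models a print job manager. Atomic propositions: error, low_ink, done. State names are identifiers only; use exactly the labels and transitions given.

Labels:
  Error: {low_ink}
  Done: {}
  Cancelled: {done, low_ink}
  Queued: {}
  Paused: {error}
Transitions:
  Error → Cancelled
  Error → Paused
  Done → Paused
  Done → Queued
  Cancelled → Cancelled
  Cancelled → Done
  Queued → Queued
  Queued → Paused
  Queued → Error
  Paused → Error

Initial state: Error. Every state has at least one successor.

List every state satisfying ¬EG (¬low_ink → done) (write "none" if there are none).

States satisfying ¬low_ink → done: {Error, Cancelled}.
States satisfying EG (¬low_ink → done): {Error, Cancelled}.
States satisfying ¬EG (¬low_ink → done): {Done, Queued, Paused}.

{Done, Queued, Paused}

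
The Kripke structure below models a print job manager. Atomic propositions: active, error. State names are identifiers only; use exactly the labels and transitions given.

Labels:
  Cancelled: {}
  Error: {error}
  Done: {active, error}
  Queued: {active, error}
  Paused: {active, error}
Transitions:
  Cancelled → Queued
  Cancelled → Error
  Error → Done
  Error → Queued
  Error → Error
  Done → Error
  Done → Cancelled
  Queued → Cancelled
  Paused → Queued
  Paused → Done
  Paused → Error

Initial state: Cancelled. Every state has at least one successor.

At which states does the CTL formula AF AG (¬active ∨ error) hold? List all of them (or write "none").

{Cancelled, Error, Done, Queued, Paused}

States satisfying AG (¬active ∨ error): {Cancelled, Error, Done, Queued, Paused}.
States satisfying AF AG (¬active ∨ error): {Cancelled, Error, Done, Queued, Paused}.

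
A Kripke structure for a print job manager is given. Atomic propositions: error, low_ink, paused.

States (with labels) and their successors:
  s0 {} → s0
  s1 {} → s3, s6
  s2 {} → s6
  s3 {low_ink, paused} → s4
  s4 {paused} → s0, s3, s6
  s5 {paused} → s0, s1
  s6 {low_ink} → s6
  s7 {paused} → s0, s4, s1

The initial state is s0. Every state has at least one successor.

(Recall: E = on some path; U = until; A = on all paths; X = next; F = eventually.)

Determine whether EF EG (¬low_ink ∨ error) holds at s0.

States satisfying EG (¬low_ink ∨ error): {s0, s4, s5, s7}.
States satisfying EF EG (¬low_ink ∨ error): {s0, s1, s3, s4, s5, s7}.
Some path from s0 reaches a state where EG (¬low_ink ∨ error) holds.
s0 ∈ Sat(EF EG (¬low_ink ∨ error)).

Yes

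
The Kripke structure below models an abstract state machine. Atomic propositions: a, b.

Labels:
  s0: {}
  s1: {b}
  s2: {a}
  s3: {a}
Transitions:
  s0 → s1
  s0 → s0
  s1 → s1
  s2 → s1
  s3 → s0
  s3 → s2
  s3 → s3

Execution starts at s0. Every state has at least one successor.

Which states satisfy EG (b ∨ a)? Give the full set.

States satisfying b ∨ a: {s1, s2, s3}.
States satisfying EG (b ∨ a): {s1, s2, s3}.

{s1, s2, s3}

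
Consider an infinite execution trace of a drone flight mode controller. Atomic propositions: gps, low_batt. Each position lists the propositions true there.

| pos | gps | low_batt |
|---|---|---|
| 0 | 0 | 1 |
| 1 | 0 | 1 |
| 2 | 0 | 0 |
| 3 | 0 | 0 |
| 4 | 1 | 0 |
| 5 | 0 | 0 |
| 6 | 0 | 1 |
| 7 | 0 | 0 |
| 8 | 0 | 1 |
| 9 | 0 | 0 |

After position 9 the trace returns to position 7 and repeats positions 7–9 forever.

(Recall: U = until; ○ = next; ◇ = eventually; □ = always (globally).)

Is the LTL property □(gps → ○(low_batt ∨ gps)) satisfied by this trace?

Does not hold

gps → ○(low_batt ∨ gps) must hold at every position from 0 onward. It fails at position 4, so □(gps → ○(low_batt ∨ gps)) is false.
Positions where gps holds: 4.
Check ○(low_batt ∨ gps) at each: 4→fails.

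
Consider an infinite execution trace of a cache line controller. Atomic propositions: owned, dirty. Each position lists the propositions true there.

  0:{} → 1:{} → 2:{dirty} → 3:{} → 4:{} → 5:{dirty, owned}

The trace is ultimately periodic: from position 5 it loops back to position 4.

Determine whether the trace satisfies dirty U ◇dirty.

Yes

Walking from position 0: ◇dirty first holds at position 0, and dirty holds at every earlier position along the way, so dirty U ◇dirty holds.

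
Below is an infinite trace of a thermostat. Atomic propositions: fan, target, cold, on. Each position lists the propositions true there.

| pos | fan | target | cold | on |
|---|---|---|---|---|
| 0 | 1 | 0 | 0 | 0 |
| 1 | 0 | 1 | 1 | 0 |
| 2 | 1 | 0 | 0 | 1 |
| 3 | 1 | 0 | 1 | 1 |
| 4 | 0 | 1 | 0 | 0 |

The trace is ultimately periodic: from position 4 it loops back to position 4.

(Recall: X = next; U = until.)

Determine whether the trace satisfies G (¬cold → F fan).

Violated

¬cold → F fan must hold at every position from 0 onward. It fails at position 4, so G (¬cold → F fan) is false.
Positions where ¬cold holds: 0, 2, 4.
Check F fan at each: 0→ok, 2→ok, 4→fails.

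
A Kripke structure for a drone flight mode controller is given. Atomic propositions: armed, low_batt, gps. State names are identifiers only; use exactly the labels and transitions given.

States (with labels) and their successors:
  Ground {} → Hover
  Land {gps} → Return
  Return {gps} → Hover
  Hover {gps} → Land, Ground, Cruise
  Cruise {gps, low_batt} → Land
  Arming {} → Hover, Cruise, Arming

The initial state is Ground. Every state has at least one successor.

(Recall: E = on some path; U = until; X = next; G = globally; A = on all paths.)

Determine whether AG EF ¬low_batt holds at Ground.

Satisfied

States satisfying EF ¬low_batt: {Ground, Land, Return, Hover, Cruise, Arming}.
States satisfying AG EF ¬low_batt: {Ground, Land, Return, Hover, Cruise, Arming}.
Every state reachable from Ground satisfies EF ¬low_batt.
Ground ∈ Sat(AG EF ¬low_batt).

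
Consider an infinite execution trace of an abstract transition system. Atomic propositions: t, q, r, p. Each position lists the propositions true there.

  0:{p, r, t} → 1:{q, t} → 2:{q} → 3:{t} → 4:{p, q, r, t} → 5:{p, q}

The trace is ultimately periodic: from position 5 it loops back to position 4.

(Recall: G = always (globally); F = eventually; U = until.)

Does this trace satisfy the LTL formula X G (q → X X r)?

The position after 0 is 1; G (q → X X r) is false there.

No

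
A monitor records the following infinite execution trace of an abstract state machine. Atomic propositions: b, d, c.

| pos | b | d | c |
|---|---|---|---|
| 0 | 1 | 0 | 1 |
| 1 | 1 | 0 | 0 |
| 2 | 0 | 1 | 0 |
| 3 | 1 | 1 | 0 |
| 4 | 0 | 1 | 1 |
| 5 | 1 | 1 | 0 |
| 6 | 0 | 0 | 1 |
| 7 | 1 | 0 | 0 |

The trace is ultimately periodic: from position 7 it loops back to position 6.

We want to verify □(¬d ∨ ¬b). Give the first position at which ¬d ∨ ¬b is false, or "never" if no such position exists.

3

Check ¬d ∨ ¬b at each position in order: 0 ✓, 1 ✓, 2 ✓.
At position 3 the labels are {b, d}, so ¬d ∨ ¬b is false there. This is the first violation.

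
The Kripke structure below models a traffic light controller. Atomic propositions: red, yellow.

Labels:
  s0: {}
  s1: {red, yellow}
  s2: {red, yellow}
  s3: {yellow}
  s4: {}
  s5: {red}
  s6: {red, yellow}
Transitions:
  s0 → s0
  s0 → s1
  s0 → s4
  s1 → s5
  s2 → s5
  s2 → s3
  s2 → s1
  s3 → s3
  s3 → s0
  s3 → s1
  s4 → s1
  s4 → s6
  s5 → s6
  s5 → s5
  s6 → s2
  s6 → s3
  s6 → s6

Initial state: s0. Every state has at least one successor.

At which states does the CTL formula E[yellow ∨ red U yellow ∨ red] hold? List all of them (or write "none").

{s1, s2, s3, s5, s6}

States satisfying yellow ∨ red: {s1, s2, s3, s5, s6}.
States satisfying E[yellow ∨ red U yellow ∨ red]: {s1, s2, s3, s5, s6}.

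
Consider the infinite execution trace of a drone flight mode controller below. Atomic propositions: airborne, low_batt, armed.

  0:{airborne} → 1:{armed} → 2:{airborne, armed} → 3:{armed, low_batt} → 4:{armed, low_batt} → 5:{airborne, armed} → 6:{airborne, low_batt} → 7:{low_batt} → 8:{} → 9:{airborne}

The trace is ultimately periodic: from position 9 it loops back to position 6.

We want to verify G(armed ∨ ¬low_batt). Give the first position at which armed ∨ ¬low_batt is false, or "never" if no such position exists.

6

Check armed ∨ ¬low_batt at each position in order: 0 ✓, 1 ✓, 2 ✓, 3 ✓, 4 ✓, 5 ✓.
At position 6 the labels are {airborne, low_batt}, so armed ∨ ¬low_batt is false there. This is the first violation.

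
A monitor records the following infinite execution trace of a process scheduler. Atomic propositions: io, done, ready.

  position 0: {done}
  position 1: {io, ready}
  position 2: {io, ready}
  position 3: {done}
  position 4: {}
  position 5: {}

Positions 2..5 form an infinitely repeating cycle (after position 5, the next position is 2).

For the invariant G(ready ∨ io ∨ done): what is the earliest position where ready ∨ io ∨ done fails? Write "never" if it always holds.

Check ready ∨ io ∨ done at each position in order: 0 ✓, 1 ✓, 2 ✓, 3 ✓.
At position 4 the labels are {}, so ready ∨ io ∨ done is false there. This is the first violation.

4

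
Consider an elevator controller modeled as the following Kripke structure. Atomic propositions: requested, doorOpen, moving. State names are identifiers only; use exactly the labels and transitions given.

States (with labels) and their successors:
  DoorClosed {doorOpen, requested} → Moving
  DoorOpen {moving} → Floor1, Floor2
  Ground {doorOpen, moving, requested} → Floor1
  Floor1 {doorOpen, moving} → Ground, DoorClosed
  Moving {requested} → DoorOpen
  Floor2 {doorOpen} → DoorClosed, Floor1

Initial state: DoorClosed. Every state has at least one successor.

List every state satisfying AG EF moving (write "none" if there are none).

{DoorClosed, DoorOpen, Ground, Floor1, Moving, Floor2}

States satisfying EF moving: {DoorClosed, DoorOpen, Ground, Floor1, Moving, Floor2}.
States satisfying AG EF moving: {DoorClosed, DoorOpen, Ground, Floor1, Moving, Floor2}.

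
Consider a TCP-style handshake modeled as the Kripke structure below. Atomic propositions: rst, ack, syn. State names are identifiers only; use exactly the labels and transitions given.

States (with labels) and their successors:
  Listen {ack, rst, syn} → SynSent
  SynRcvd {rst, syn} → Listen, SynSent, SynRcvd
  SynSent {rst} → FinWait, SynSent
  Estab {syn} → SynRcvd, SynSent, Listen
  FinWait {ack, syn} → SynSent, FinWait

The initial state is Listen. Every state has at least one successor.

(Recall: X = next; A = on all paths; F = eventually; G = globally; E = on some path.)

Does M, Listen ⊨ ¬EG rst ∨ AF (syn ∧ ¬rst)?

States satisfying rst: {Listen, SynRcvd, SynSent}.
States satisfying EG rst: {Listen, SynRcvd, SynSent}.
States satisfying ¬EG rst: {Estab, FinWait}.
States satisfying syn ∧ ¬rst: {Estab, FinWait}.
States satisfying AF (syn ∧ ¬rst): {Estab, FinWait}.
States satisfying ¬EG rst ∨ AF (syn ∧ ¬rst): {Estab, FinWait}.
Listen ∉ Sat(¬EG rst ∨ AF (syn ∧ ¬rst)).

No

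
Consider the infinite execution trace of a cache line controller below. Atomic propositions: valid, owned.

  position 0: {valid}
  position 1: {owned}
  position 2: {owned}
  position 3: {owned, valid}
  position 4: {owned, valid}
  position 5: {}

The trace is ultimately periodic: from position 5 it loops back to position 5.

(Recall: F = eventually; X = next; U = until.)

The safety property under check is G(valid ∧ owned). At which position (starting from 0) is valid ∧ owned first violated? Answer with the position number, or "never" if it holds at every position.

At position 0 the labels are {valid}, so valid ∧ owned is false there. This is the first violation.

0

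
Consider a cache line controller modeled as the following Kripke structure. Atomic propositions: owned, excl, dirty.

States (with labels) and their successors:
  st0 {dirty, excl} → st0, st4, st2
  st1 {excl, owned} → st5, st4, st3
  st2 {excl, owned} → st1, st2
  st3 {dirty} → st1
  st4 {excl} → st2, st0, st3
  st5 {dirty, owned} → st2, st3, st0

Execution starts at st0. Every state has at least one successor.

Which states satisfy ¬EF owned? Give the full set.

States satisfying owned: {st1, st2, st5}.
States satisfying EF owned: {st0, st1, st2, st3, st4, st5}.
States satisfying ¬EF owned: ∅.

none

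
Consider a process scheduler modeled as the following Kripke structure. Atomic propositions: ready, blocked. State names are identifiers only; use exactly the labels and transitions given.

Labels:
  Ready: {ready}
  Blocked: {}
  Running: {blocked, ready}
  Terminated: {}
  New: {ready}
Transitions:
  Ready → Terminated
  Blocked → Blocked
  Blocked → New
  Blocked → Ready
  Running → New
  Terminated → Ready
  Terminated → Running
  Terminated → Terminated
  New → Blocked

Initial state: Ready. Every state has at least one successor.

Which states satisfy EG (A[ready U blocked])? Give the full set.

States satisfying A[ready U blocked]: {Running}.
States satisfying EG (A[ready U blocked]): ∅.

none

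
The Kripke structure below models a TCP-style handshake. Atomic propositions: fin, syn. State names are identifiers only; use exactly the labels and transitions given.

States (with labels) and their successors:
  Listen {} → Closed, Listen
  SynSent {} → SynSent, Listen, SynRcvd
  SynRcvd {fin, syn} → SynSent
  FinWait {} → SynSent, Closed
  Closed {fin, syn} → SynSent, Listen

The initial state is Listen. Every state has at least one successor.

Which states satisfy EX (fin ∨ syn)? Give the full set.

{Listen, SynSent, FinWait}

States satisfying fin ∨ syn: {SynRcvd, Closed}.
States satisfying EX (fin ∨ syn): {Listen, SynSent, FinWait}.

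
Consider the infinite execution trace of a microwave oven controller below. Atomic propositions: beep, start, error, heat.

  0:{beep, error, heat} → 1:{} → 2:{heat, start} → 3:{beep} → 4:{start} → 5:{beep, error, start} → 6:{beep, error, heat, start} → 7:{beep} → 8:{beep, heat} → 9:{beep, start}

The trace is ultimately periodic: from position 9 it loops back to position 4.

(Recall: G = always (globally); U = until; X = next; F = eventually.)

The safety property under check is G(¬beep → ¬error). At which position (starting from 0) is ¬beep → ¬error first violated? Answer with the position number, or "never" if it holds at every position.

¬beep → ¬error holds at every position 0..9, and those are all the positions the trace ever visits, so the invariant G(¬beep → ¬error) is never violated.

never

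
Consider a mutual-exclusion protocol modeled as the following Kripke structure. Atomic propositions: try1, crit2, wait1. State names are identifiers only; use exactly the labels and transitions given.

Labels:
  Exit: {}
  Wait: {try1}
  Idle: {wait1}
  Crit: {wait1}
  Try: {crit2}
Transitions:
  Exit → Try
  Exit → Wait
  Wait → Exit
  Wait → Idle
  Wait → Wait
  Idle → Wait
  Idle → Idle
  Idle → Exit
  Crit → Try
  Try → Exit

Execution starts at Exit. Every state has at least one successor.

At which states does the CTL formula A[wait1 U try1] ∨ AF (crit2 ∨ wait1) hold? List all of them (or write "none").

States satisfying wait1: {Idle, Crit}.
States satisfying try1: {Wait}.
States satisfying A[wait1 U try1]: {Wait}.
States satisfying crit2 ∨ wait1: {Idle, Crit, Try}.
States satisfying AF (crit2 ∨ wait1): {Idle, Crit, Try}.
States satisfying A[wait1 U try1] ∨ AF (crit2 ∨ wait1): {Wait, Idle, Crit, Try}.

{Wait, Idle, Crit, Try}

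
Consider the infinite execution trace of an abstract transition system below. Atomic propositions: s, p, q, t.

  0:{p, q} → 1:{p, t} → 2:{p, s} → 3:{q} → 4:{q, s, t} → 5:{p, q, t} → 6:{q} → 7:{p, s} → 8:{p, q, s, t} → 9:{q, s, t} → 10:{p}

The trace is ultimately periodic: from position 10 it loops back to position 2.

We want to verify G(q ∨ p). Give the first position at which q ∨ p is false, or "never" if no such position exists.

q ∨ p holds at every position 0..10, and those are all the positions the trace ever visits, so the invariant G(q ∨ p) is never violated.

never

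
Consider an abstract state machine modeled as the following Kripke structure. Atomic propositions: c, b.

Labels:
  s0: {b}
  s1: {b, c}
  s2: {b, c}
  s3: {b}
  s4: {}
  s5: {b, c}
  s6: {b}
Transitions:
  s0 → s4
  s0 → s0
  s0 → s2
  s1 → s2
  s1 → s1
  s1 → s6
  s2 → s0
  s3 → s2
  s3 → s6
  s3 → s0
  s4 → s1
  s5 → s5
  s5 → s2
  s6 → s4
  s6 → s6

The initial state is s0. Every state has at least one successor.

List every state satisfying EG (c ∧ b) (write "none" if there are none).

{s1, s5}

States satisfying c ∧ b: {s1, s2, s5}.
States satisfying EG (c ∧ b): {s1, s5}.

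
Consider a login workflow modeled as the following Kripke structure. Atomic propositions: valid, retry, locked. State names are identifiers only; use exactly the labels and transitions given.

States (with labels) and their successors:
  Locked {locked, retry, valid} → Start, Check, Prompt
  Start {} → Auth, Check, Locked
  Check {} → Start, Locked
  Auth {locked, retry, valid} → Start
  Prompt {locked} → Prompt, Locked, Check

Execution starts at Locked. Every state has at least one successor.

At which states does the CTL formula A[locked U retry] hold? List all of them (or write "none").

{Locked, Auth}

States satisfying locked: {Locked, Auth, Prompt}.
States satisfying retry: {Locked, Auth}.
States satisfying A[locked U retry]: {Locked, Auth}.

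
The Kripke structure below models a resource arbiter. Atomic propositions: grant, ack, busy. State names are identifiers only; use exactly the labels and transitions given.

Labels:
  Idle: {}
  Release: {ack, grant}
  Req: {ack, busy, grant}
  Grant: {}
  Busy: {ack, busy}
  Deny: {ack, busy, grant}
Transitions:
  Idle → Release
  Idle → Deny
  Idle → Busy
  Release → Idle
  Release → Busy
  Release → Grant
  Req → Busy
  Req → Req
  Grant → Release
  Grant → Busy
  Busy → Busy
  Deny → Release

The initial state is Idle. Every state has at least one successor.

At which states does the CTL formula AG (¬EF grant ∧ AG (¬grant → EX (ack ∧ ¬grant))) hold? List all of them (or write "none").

States satisfying ¬EF grant ∧ AG (¬grant → EX (ack ∧ ¬grant)): {Busy}.
States satisfying AG (¬EF grant ∧ AG (¬grant → EX (ack ∧ ¬grant))): {Busy}.

{Busy}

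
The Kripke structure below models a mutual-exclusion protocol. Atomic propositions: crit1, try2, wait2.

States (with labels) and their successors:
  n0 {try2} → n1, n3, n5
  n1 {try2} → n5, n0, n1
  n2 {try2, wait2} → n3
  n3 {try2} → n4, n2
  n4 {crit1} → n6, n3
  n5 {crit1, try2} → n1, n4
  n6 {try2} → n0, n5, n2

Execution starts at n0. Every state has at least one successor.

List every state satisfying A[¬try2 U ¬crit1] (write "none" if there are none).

{n0, n1, n2, n3, n4, n6}

States satisfying ¬try2: {n4}.
States satisfying ¬crit1: {n0, n1, n2, n3, n6}.
States satisfying A[¬try2 U ¬crit1]: {n0, n1, n2, n3, n4, n6}.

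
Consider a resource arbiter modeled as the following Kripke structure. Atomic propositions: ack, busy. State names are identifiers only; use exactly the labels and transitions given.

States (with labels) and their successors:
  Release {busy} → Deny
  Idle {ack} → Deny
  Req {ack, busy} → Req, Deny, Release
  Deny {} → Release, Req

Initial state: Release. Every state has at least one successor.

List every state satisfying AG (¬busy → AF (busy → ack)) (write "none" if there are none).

{Release, Idle, Req, Deny}

States satisfying ¬busy → AF (busy → ack): {Release, Idle, Req, Deny}.
States satisfying AG (¬busy → AF (busy → ack)): {Release, Idle, Req, Deny}.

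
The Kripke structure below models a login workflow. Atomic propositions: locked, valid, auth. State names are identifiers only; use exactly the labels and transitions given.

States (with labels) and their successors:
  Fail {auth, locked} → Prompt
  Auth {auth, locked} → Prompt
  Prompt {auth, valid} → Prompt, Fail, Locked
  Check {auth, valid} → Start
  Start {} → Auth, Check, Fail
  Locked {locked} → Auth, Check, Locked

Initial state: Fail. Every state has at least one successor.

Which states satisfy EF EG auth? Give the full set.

{Fail, Auth, Prompt, Check, Start, Locked}

States satisfying EG auth: {Fail, Auth, Prompt}.
States satisfying EF EG auth: {Fail, Auth, Prompt, Check, Start, Locked}.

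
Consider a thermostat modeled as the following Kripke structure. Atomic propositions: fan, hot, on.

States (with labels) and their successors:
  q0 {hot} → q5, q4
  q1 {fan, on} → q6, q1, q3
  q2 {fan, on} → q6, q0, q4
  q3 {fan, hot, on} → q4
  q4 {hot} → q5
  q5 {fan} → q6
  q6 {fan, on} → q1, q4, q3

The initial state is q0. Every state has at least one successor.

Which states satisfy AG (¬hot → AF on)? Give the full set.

{q0, q1, q2, q3, q4, q5, q6}

States satisfying ¬hot → AF on: {q0, q1, q2, q3, q4, q5, q6}.
States satisfying AG (¬hot → AF on): {q0, q1, q2, q3, q4, q5, q6}.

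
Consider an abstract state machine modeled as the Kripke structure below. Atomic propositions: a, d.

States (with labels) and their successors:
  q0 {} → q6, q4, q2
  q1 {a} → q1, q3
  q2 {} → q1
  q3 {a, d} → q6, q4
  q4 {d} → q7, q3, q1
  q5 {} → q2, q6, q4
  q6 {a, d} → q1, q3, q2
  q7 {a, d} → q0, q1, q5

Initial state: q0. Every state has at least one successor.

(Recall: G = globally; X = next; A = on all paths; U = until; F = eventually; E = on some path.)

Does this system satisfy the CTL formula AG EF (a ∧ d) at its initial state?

States satisfying EF (a ∧ d): {q0, q1, q2, q3, q4, q5, q6, q7}.
States satisfying AG EF (a ∧ d): {q0, q1, q2, q3, q4, q5, q6, q7}.
Every state reachable from q0 satisfies EF (a ∧ d).
q0 ∈ Sat(AG EF (a ∧ d)).

Yes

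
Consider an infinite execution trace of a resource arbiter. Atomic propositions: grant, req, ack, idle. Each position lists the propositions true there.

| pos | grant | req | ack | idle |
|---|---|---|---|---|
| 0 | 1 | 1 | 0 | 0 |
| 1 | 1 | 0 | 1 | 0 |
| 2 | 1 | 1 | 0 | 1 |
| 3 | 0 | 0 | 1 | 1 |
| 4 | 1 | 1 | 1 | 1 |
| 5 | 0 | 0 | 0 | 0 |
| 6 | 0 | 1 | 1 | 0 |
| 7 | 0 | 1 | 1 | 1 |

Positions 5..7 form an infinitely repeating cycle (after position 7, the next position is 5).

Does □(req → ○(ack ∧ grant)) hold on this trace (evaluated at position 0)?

Does not hold

req → ○(ack ∧ grant) must hold at every position from 0 onward. It fails at position 2, so □(req → ○(ack ∧ grant)) is false.
Positions where req holds: 0, 2, 4, 6, 7.
Check ○(ack ∧ grant) at each: 0→ok, 2→fails, 4→fails, 6→fails, 7→fails.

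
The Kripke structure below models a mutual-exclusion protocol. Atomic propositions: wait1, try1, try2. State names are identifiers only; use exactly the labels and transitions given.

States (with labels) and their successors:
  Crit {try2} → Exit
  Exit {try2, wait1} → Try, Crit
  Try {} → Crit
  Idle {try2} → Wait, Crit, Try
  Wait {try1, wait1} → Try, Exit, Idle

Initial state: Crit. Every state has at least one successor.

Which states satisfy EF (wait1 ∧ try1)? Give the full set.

{Idle, Wait}

States satisfying wait1 ∧ try1: {Wait}.
States satisfying EF (wait1 ∧ try1): {Idle, Wait}.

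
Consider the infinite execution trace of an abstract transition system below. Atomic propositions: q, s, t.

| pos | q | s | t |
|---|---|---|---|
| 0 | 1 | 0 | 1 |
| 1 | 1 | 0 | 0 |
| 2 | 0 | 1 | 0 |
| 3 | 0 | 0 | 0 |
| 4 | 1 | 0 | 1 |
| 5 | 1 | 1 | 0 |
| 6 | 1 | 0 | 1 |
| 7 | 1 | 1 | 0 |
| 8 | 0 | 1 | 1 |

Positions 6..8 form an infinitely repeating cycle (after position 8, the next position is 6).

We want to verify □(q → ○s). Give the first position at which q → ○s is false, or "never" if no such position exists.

0

At position 0 the labels are {q, t} and the next position 1 has {q}, so q → ○s is false there. This is the first violation.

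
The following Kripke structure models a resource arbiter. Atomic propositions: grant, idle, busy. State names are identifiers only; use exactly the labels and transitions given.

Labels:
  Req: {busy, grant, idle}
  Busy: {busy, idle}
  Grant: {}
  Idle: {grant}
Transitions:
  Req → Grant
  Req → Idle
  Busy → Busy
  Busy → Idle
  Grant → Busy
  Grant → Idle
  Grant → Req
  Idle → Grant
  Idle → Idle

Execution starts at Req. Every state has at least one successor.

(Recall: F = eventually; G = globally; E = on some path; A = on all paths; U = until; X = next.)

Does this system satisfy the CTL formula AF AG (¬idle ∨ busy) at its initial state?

States satisfying AG (¬idle ∨ busy): {Req, Busy, Grant, Idle}.
States satisfying AF AG (¬idle ∨ busy): {Req, Busy, Grant, Idle}.
Req ∈ Sat(AF AG (¬idle ∨ busy)).

Satisfied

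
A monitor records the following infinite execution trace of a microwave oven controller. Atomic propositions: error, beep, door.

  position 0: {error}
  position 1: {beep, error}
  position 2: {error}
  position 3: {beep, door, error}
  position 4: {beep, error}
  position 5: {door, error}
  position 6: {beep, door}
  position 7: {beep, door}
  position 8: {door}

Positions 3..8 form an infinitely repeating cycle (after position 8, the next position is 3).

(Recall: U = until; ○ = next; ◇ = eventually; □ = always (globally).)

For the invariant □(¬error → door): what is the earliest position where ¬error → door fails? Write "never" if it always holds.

never

¬error → door holds at every position 0..8, and those are all the positions the trace ever visits, so the invariant □(¬error → door) is never violated.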